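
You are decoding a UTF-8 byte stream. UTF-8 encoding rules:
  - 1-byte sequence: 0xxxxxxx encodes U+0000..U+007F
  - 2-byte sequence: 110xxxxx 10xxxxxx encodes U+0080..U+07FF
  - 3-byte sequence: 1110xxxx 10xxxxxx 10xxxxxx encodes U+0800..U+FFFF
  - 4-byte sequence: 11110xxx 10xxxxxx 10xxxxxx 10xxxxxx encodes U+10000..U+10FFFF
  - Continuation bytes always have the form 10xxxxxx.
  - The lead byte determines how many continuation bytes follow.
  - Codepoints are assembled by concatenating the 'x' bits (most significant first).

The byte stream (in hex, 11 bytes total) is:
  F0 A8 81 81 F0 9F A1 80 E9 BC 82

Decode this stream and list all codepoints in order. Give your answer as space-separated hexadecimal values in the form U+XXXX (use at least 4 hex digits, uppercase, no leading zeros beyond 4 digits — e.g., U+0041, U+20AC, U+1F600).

Byte[0]=F0: 4-byte lead, need 3 cont bytes. acc=0x0
Byte[1]=A8: continuation. acc=(acc<<6)|0x28=0x28
Byte[2]=81: continuation. acc=(acc<<6)|0x01=0xA01
Byte[3]=81: continuation. acc=(acc<<6)|0x01=0x28041
Completed: cp=U+28041 (starts at byte 0)
Byte[4]=F0: 4-byte lead, need 3 cont bytes. acc=0x0
Byte[5]=9F: continuation. acc=(acc<<6)|0x1F=0x1F
Byte[6]=A1: continuation. acc=(acc<<6)|0x21=0x7E1
Byte[7]=80: continuation. acc=(acc<<6)|0x00=0x1F840
Completed: cp=U+1F840 (starts at byte 4)
Byte[8]=E9: 3-byte lead, need 2 cont bytes. acc=0x9
Byte[9]=BC: continuation. acc=(acc<<6)|0x3C=0x27C
Byte[10]=82: continuation. acc=(acc<<6)|0x02=0x9F02
Completed: cp=U+9F02 (starts at byte 8)

Answer: U+28041 U+1F840 U+9F02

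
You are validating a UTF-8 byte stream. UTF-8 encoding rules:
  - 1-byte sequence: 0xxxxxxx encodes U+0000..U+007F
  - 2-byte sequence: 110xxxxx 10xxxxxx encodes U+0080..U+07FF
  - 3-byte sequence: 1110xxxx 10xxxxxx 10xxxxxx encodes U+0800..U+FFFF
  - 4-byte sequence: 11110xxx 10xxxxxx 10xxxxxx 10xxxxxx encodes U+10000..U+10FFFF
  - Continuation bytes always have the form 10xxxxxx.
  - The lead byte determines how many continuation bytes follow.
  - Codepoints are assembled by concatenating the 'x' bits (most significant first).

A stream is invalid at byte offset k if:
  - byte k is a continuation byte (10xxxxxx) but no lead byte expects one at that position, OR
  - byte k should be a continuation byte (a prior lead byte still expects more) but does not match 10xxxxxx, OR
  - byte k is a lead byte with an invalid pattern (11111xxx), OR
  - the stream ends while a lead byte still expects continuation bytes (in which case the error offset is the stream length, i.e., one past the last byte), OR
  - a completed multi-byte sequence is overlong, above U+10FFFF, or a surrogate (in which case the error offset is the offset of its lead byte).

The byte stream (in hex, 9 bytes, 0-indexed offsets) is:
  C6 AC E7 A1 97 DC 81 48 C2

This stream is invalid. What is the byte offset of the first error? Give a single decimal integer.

Byte[0]=C6: 2-byte lead, need 1 cont bytes. acc=0x6
Byte[1]=AC: continuation. acc=(acc<<6)|0x2C=0x1AC
Completed: cp=U+01AC (starts at byte 0)
Byte[2]=E7: 3-byte lead, need 2 cont bytes. acc=0x7
Byte[3]=A1: continuation. acc=(acc<<6)|0x21=0x1E1
Byte[4]=97: continuation. acc=(acc<<6)|0x17=0x7857
Completed: cp=U+7857 (starts at byte 2)
Byte[5]=DC: 2-byte lead, need 1 cont bytes. acc=0x1C
Byte[6]=81: continuation. acc=(acc<<6)|0x01=0x701
Completed: cp=U+0701 (starts at byte 5)
Byte[7]=48: 1-byte ASCII. cp=U+0048
Byte[8]=C2: 2-byte lead, need 1 cont bytes. acc=0x2
Byte[9]: stream ended, expected continuation. INVALID

Answer: 9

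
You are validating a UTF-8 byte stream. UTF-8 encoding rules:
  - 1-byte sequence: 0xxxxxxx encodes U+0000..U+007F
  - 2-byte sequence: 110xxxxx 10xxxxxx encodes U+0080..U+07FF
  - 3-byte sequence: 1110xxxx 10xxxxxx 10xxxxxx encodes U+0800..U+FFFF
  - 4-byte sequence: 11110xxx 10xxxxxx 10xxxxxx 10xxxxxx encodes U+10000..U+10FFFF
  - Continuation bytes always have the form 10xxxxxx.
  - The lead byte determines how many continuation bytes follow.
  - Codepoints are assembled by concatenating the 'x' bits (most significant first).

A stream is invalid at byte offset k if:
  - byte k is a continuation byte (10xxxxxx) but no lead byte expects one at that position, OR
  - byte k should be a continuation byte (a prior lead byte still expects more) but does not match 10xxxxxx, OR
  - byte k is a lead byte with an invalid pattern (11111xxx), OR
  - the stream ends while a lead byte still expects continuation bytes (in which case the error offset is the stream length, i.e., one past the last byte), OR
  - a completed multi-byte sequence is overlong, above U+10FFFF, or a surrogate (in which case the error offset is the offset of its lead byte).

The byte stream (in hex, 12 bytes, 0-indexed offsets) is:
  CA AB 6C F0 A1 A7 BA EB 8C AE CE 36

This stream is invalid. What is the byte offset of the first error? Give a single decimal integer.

Answer: 11

Derivation:
Byte[0]=CA: 2-byte lead, need 1 cont bytes. acc=0xA
Byte[1]=AB: continuation. acc=(acc<<6)|0x2B=0x2AB
Completed: cp=U+02AB (starts at byte 0)
Byte[2]=6C: 1-byte ASCII. cp=U+006C
Byte[3]=F0: 4-byte lead, need 3 cont bytes. acc=0x0
Byte[4]=A1: continuation. acc=(acc<<6)|0x21=0x21
Byte[5]=A7: continuation. acc=(acc<<6)|0x27=0x867
Byte[6]=BA: continuation. acc=(acc<<6)|0x3A=0x219FA
Completed: cp=U+219FA (starts at byte 3)
Byte[7]=EB: 3-byte lead, need 2 cont bytes. acc=0xB
Byte[8]=8C: continuation. acc=(acc<<6)|0x0C=0x2CC
Byte[9]=AE: continuation. acc=(acc<<6)|0x2E=0xB32E
Completed: cp=U+B32E (starts at byte 7)
Byte[10]=CE: 2-byte lead, need 1 cont bytes. acc=0xE
Byte[11]=36: expected 10xxxxxx continuation. INVALID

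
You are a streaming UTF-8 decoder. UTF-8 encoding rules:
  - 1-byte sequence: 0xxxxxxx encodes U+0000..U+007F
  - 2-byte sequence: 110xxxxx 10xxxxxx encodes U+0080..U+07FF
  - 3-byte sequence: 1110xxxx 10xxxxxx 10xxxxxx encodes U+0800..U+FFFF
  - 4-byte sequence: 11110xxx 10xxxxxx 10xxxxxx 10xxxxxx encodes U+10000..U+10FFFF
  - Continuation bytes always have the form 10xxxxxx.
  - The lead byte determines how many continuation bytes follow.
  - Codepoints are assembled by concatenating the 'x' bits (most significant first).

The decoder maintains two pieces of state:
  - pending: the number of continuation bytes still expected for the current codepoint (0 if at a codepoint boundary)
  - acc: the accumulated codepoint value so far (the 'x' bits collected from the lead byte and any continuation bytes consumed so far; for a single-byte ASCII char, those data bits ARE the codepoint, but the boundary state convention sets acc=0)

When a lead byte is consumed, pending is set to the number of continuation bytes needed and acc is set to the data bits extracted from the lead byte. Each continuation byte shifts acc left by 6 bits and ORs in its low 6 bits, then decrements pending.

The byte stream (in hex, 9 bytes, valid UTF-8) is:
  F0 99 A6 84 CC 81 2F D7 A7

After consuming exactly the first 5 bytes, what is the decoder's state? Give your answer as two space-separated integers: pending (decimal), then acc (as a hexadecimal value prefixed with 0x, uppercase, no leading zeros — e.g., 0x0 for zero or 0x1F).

Byte[0]=F0: 4-byte lead. pending=3, acc=0x0
Byte[1]=99: continuation. acc=(acc<<6)|0x19=0x19, pending=2
Byte[2]=A6: continuation. acc=(acc<<6)|0x26=0x666, pending=1
Byte[3]=84: continuation. acc=(acc<<6)|0x04=0x19984, pending=0
Byte[4]=CC: 2-byte lead. pending=1, acc=0xC

Answer: 1 0xC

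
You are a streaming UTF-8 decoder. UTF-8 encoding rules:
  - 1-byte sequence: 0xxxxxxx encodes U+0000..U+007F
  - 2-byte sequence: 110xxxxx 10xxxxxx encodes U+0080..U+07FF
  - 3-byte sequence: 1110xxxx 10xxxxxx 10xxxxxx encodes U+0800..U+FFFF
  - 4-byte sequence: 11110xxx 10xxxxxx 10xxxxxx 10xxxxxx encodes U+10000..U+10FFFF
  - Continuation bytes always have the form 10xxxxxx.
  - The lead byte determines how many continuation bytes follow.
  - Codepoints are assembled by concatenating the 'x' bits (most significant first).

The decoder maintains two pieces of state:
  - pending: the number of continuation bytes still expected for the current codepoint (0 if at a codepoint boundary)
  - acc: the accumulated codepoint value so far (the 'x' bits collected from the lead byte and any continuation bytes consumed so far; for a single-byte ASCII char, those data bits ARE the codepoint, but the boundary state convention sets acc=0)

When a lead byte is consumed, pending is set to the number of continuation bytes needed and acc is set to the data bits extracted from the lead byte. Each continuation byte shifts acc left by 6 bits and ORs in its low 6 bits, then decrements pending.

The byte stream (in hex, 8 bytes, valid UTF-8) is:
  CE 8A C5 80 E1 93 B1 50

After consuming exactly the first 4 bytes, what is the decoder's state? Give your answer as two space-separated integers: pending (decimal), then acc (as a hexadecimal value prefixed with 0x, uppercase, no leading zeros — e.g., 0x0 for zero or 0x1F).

Answer: 0 0x140

Derivation:
Byte[0]=CE: 2-byte lead. pending=1, acc=0xE
Byte[1]=8A: continuation. acc=(acc<<6)|0x0A=0x38A, pending=0
Byte[2]=C5: 2-byte lead. pending=1, acc=0x5
Byte[3]=80: continuation. acc=(acc<<6)|0x00=0x140, pending=0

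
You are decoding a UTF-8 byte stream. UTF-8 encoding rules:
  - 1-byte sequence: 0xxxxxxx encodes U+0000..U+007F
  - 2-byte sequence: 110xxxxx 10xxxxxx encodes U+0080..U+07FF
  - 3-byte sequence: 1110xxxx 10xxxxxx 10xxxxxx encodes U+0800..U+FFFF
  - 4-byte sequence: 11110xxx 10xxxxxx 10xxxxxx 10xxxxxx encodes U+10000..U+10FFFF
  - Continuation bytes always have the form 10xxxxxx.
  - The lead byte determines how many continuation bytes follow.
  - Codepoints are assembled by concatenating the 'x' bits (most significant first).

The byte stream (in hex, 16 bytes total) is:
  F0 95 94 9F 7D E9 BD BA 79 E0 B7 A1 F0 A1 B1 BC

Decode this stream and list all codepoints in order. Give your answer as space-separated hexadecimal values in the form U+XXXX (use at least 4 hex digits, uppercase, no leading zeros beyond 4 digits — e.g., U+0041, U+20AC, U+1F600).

Answer: U+1551F U+007D U+9F7A U+0079 U+0DE1 U+21C7C

Derivation:
Byte[0]=F0: 4-byte lead, need 3 cont bytes. acc=0x0
Byte[1]=95: continuation. acc=(acc<<6)|0x15=0x15
Byte[2]=94: continuation. acc=(acc<<6)|0x14=0x554
Byte[3]=9F: continuation. acc=(acc<<6)|0x1F=0x1551F
Completed: cp=U+1551F (starts at byte 0)
Byte[4]=7D: 1-byte ASCII. cp=U+007D
Byte[5]=E9: 3-byte lead, need 2 cont bytes. acc=0x9
Byte[6]=BD: continuation. acc=(acc<<6)|0x3D=0x27D
Byte[7]=BA: continuation. acc=(acc<<6)|0x3A=0x9F7A
Completed: cp=U+9F7A (starts at byte 5)
Byte[8]=79: 1-byte ASCII. cp=U+0079
Byte[9]=E0: 3-byte lead, need 2 cont bytes. acc=0x0
Byte[10]=B7: continuation. acc=(acc<<6)|0x37=0x37
Byte[11]=A1: continuation. acc=(acc<<6)|0x21=0xDE1
Completed: cp=U+0DE1 (starts at byte 9)
Byte[12]=F0: 4-byte lead, need 3 cont bytes. acc=0x0
Byte[13]=A1: continuation. acc=(acc<<6)|0x21=0x21
Byte[14]=B1: continuation. acc=(acc<<6)|0x31=0x871
Byte[15]=BC: continuation. acc=(acc<<6)|0x3C=0x21C7C
Completed: cp=U+21C7C (starts at byte 12)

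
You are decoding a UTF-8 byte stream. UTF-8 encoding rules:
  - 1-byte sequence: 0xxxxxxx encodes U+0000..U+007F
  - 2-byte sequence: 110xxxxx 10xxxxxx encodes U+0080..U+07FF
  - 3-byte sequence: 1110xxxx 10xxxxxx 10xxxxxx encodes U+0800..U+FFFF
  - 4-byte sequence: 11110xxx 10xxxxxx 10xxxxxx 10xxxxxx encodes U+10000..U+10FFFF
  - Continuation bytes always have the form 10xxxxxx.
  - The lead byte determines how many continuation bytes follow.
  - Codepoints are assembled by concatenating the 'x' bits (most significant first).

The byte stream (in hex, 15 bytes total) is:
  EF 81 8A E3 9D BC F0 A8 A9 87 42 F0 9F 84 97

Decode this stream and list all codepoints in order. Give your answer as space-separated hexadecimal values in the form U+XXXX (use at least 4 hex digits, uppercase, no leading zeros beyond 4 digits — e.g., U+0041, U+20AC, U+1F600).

Byte[0]=EF: 3-byte lead, need 2 cont bytes. acc=0xF
Byte[1]=81: continuation. acc=(acc<<6)|0x01=0x3C1
Byte[2]=8A: continuation. acc=(acc<<6)|0x0A=0xF04A
Completed: cp=U+F04A (starts at byte 0)
Byte[3]=E3: 3-byte lead, need 2 cont bytes. acc=0x3
Byte[4]=9D: continuation. acc=(acc<<6)|0x1D=0xDD
Byte[5]=BC: continuation. acc=(acc<<6)|0x3C=0x377C
Completed: cp=U+377C (starts at byte 3)
Byte[6]=F0: 4-byte lead, need 3 cont bytes. acc=0x0
Byte[7]=A8: continuation. acc=(acc<<6)|0x28=0x28
Byte[8]=A9: continuation. acc=(acc<<6)|0x29=0xA29
Byte[9]=87: continuation. acc=(acc<<6)|0x07=0x28A47
Completed: cp=U+28A47 (starts at byte 6)
Byte[10]=42: 1-byte ASCII. cp=U+0042
Byte[11]=F0: 4-byte lead, need 3 cont bytes. acc=0x0
Byte[12]=9F: continuation. acc=(acc<<6)|0x1F=0x1F
Byte[13]=84: continuation. acc=(acc<<6)|0x04=0x7C4
Byte[14]=97: continuation. acc=(acc<<6)|0x17=0x1F117
Completed: cp=U+1F117 (starts at byte 11)

Answer: U+F04A U+377C U+28A47 U+0042 U+1F117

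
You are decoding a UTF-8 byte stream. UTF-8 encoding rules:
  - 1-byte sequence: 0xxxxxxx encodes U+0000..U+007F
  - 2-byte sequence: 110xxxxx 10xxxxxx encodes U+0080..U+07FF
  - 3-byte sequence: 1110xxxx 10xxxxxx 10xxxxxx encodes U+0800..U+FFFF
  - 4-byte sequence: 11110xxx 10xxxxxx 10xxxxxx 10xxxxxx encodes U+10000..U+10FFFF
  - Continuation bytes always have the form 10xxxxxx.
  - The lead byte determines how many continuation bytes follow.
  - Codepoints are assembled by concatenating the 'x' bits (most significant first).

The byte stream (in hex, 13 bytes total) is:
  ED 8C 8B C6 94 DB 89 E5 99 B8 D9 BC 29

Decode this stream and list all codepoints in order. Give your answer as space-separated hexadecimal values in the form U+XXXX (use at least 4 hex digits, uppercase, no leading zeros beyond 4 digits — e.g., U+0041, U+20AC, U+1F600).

Answer: U+D30B U+0194 U+06C9 U+5678 U+067C U+0029

Derivation:
Byte[0]=ED: 3-byte lead, need 2 cont bytes. acc=0xD
Byte[1]=8C: continuation. acc=(acc<<6)|0x0C=0x34C
Byte[2]=8B: continuation. acc=(acc<<6)|0x0B=0xD30B
Completed: cp=U+D30B (starts at byte 0)
Byte[3]=C6: 2-byte lead, need 1 cont bytes. acc=0x6
Byte[4]=94: continuation. acc=(acc<<6)|0x14=0x194
Completed: cp=U+0194 (starts at byte 3)
Byte[5]=DB: 2-byte lead, need 1 cont bytes. acc=0x1B
Byte[6]=89: continuation. acc=(acc<<6)|0x09=0x6C9
Completed: cp=U+06C9 (starts at byte 5)
Byte[7]=E5: 3-byte lead, need 2 cont bytes. acc=0x5
Byte[8]=99: continuation. acc=(acc<<6)|0x19=0x159
Byte[9]=B8: continuation. acc=(acc<<6)|0x38=0x5678
Completed: cp=U+5678 (starts at byte 7)
Byte[10]=D9: 2-byte lead, need 1 cont bytes. acc=0x19
Byte[11]=BC: continuation. acc=(acc<<6)|0x3C=0x67C
Completed: cp=U+067C (starts at byte 10)
Byte[12]=29: 1-byte ASCII. cp=U+0029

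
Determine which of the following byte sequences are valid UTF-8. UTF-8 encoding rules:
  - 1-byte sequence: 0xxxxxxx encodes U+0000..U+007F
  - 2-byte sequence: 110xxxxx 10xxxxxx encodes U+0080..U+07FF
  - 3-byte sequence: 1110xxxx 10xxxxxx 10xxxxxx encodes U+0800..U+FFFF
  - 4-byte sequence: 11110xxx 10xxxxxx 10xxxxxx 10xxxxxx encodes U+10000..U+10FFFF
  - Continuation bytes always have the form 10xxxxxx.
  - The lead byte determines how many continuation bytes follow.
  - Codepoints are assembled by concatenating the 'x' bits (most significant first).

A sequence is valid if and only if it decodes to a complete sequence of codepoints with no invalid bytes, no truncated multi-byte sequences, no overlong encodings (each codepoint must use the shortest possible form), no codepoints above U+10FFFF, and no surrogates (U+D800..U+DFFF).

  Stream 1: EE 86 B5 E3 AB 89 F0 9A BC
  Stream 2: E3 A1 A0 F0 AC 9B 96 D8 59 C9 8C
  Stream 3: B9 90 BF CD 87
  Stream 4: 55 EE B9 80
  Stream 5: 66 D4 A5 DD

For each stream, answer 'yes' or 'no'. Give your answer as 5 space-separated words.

Stream 1: error at byte offset 9. INVALID
Stream 2: error at byte offset 8. INVALID
Stream 3: error at byte offset 0. INVALID
Stream 4: decodes cleanly. VALID
Stream 5: error at byte offset 4. INVALID

Answer: no no no yes no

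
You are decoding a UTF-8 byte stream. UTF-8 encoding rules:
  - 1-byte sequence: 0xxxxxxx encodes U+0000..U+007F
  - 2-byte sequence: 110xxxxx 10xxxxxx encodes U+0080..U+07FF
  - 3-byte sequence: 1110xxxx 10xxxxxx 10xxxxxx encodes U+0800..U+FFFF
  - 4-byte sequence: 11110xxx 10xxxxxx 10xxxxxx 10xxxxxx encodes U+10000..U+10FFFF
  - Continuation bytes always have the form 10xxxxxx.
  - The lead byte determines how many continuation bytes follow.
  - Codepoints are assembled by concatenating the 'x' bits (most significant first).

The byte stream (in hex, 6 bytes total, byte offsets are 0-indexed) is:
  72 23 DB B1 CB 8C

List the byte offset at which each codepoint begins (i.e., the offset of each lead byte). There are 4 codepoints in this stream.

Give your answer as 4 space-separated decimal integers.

Byte[0]=72: 1-byte ASCII. cp=U+0072
Byte[1]=23: 1-byte ASCII. cp=U+0023
Byte[2]=DB: 2-byte lead, need 1 cont bytes. acc=0x1B
Byte[3]=B1: continuation. acc=(acc<<6)|0x31=0x6F1
Completed: cp=U+06F1 (starts at byte 2)
Byte[4]=CB: 2-byte lead, need 1 cont bytes. acc=0xB
Byte[5]=8C: continuation. acc=(acc<<6)|0x0C=0x2CC
Completed: cp=U+02CC (starts at byte 4)

Answer: 0 1 2 4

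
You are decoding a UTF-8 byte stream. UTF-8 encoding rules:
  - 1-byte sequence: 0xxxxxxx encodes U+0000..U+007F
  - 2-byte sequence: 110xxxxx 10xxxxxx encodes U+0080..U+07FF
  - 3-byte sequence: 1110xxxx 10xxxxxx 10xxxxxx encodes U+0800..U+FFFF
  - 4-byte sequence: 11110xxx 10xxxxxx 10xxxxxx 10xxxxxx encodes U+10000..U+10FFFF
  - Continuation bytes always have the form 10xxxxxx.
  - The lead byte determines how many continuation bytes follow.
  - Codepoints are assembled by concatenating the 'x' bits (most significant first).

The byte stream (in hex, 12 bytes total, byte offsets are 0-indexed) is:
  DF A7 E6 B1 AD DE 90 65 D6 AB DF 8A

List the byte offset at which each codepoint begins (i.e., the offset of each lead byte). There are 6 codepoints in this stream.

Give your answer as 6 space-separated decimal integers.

Answer: 0 2 5 7 8 10

Derivation:
Byte[0]=DF: 2-byte lead, need 1 cont bytes. acc=0x1F
Byte[1]=A7: continuation. acc=(acc<<6)|0x27=0x7E7
Completed: cp=U+07E7 (starts at byte 0)
Byte[2]=E6: 3-byte lead, need 2 cont bytes. acc=0x6
Byte[3]=B1: continuation. acc=(acc<<6)|0x31=0x1B1
Byte[4]=AD: continuation. acc=(acc<<6)|0x2D=0x6C6D
Completed: cp=U+6C6D (starts at byte 2)
Byte[5]=DE: 2-byte lead, need 1 cont bytes. acc=0x1E
Byte[6]=90: continuation. acc=(acc<<6)|0x10=0x790
Completed: cp=U+0790 (starts at byte 5)
Byte[7]=65: 1-byte ASCII. cp=U+0065
Byte[8]=D6: 2-byte lead, need 1 cont bytes. acc=0x16
Byte[9]=AB: continuation. acc=(acc<<6)|0x2B=0x5AB
Completed: cp=U+05AB (starts at byte 8)
Byte[10]=DF: 2-byte lead, need 1 cont bytes. acc=0x1F
Byte[11]=8A: continuation. acc=(acc<<6)|0x0A=0x7CA
Completed: cp=U+07CA (starts at byte 10)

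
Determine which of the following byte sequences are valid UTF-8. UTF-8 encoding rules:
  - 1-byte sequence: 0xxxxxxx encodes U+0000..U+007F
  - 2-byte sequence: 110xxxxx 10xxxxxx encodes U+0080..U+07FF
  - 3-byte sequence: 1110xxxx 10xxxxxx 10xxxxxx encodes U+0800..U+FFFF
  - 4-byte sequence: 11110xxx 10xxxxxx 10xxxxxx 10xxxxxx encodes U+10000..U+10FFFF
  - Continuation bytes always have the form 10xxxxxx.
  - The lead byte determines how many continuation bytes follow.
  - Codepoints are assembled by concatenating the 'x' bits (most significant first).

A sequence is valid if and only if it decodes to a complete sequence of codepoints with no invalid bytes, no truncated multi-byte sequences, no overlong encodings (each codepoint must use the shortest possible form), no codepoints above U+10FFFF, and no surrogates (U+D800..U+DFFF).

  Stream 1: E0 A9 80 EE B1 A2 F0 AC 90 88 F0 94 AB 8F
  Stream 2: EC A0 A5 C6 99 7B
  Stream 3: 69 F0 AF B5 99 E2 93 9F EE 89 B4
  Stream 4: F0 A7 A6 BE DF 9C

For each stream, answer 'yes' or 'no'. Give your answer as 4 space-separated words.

Stream 1: decodes cleanly. VALID
Stream 2: decodes cleanly. VALID
Stream 3: decodes cleanly. VALID
Stream 4: decodes cleanly. VALID

Answer: yes yes yes yes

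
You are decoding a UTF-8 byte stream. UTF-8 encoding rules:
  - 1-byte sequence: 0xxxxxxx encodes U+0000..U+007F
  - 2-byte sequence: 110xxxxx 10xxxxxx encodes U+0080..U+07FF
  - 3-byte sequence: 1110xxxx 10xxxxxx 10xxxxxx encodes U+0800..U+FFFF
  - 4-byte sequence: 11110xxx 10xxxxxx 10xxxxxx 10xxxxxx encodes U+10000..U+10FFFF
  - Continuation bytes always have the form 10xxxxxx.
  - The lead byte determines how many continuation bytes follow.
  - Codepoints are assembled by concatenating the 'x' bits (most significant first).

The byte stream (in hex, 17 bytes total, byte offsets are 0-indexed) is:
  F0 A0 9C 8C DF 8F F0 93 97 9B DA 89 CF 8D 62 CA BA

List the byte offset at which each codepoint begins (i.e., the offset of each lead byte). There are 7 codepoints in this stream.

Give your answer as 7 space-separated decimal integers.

Answer: 0 4 6 10 12 14 15

Derivation:
Byte[0]=F0: 4-byte lead, need 3 cont bytes. acc=0x0
Byte[1]=A0: continuation. acc=(acc<<6)|0x20=0x20
Byte[2]=9C: continuation. acc=(acc<<6)|0x1C=0x81C
Byte[3]=8C: continuation. acc=(acc<<6)|0x0C=0x2070C
Completed: cp=U+2070C (starts at byte 0)
Byte[4]=DF: 2-byte lead, need 1 cont bytes. acc=0x1F
Byte[5]=8F: continuation. acc=(acc<<6)|0x0F=0x7CF
Completed: cp=U+07CF (starts at byte 4)
Byte[6]=F0: 4-byte lead, need 3 cont bytes. acc=0x0
Byte[7]=93: continuation. acc=(acc<<6)|0x13=0x13
Byte[8]=97: continuation. acc=(acc<<6)|0x17=0x4D7
Byte[9]=9B: continuation. acc=(acc<<6)|0x1B=0x135DB
Completed: cp=U+135DB (starts at byte 6)
Byte[10]=DA: 2-byte lead, need 1 cont bytes. acc=0x1A
Byte[11]=89: continuation. acc=(acc<<6)|0x09=0x689
Completed: cp=U+0689 (starts at byte 10)
Byte[12]=CF: 2-byte lead, need 1 cont bytes. acc=0xF
Byte[13]=8D: continuation. acc=(acc<<6)|0x0D=0x3CD
Completed: cp=U+03CD (starts at byte 12)
Byte[14]=62: 1-byte ASCII. cp=U+0062
Byte[15]=CA: 2-byte lead, need 1 cont bytes. acc=0xA
Byte[16]=BA: continuation. acc=(acc<<6)|0x3A=0x2BA
Completed: cp=U+02BA (starts at byte 15)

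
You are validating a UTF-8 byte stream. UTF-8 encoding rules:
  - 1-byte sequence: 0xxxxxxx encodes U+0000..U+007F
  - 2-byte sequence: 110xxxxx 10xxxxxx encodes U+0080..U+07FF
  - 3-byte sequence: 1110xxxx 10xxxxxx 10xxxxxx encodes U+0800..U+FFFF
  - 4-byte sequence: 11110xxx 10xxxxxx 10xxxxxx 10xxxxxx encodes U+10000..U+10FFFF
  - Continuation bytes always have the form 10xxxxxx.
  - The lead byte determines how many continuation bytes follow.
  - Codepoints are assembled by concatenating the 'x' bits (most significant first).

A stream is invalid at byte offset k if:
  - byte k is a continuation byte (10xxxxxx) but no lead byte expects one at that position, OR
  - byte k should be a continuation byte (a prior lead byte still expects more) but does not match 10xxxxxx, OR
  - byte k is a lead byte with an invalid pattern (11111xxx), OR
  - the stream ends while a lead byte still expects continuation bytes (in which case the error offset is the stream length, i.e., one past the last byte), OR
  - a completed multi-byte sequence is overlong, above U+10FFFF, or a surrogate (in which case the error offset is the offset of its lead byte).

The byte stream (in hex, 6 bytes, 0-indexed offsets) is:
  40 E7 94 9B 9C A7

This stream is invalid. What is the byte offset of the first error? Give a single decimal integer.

Answer: 4

Derivation:
Byte[0]=40: 1-byte ASCII. cp=U+0040
Byte[1]=E7: 3-byte lead, need 2 cont bytes. acc=0x7
Byte[2]=94: continuation. acc=(acc<<6)|0x14=0x1D4
Byte[3]=9B: continuation. acc=(acc<<6)|0x1B=0x751B
Completed: cp=U+751B (starts at byte 1)
Byte[4]=9C: INVALID lead byte (not 0xxx/110x/1110/11110)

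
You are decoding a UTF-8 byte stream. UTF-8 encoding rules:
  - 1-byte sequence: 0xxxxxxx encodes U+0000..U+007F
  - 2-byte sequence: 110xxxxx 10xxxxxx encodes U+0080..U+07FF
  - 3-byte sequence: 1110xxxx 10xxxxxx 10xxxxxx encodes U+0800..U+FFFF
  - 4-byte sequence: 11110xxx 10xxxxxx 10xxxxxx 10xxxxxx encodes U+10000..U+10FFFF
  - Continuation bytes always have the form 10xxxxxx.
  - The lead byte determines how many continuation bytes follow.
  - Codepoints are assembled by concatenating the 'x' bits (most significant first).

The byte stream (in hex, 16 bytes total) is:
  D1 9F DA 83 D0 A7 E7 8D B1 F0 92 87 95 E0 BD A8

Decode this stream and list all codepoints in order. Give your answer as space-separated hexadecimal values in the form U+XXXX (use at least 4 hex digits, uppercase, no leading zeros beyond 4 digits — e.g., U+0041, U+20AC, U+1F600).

Byte[0]=D1: 2-byte lead, need 1 cont bytes. acc=0x11
Byte[1]=9F: continuation. acc=(acc<<6)|0x1F=0x45F
Completed: cp=U+045F (starts at byte 0)
Byte[2]=DA: 2-byte lead, need 1 cont bytes. acc=0x1A
Byte[3]=83: continuation. acc=(acc<<6)|0x03=0x683
Completed: cp=U+0683 (starts at byte 2)
Byte[4]=D0: 2-byte lead, need 1 cont bytes. acc=0x10
Byte[5]=A7: continuation. acc=(acc<<6)|0x27=0x427
Completed: cp=U+0427 (starts at byte 4)
Byte[6]=E7: 3-byte lead, need 2 cont bytes. acc=0x7
Byte[7]=8D: continuation. acc=(acc<<6)|0x0D=0x1CD
Byte[8]=B1: continuation. acc=(acc<<6)|0x31=0x7371
Completed: cp=U+7371 (starts at byte 6)
Byte[9]=F0: 4-byte lead, need 3 cont bytes. acc=0x0
Byte[10]=92: continuation. acc=(acc<<6)|0x12=0x12
Byte[11]=87: continuation. acc=(acc<<6)|0x07=0x487
Byte[12]=95: continuation. acc=(acc<<6)|0x15=0x121D5
Completed: cp=U+121D5 (starts at byte 9)
Byte[13]=E0: 3-byte lead, need 2 cont bytes. acc=0x0
Byte[14]=BD: continuation. acc=(acc<<6)|0x3D=0x3D
Byte[15]=A8: continuation. acc=(acc<<6)|0x28=0xF68
Completed: cp=U+0F68 (starts at byte 13)

Answer: U+045F U+0683 U+0427 U+7371 U+121D5 U+0F68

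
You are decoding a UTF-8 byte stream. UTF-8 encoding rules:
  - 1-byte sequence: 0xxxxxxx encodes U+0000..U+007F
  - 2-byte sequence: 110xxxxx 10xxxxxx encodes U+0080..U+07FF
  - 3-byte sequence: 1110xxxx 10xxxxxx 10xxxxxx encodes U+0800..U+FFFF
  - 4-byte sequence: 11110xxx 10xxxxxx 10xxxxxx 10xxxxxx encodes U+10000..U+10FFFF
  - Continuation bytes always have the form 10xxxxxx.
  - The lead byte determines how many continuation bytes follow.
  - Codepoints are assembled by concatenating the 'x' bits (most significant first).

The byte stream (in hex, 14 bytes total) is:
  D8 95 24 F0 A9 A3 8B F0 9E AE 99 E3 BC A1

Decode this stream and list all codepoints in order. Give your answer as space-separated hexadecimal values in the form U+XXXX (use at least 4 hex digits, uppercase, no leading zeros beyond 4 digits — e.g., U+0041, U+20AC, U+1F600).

Answer: U+0615 U+0024 U+298CB U+1EB99 U+3F21

Derivation:
Byte[0]=D8: 2-byte lead, need 1 cont bytes. acc=0x18
Byte[1]=95: continuation. acc=(acc<<6)|0x15=0x615
Completed: cp=U+0615 (starts at byte 0)
Byte[2]=24: 1-byte ASCII. cp=U+0024
Byte[3]=F0: 4-byte lead, need 3 cont bytes. acc=0x0
Byte[4]=A9: continuation. acc=(acc<<6)|0x29=0x29
Byte[5]=A3: continuation. acc=(acc<<6)|0x23=0xA63
Byte[6]=8B: continuation. acc=(acc<<6)|0x0B=0x298CB
Completed: cp=U+298CB (starts at byte 3)
Byte[7]=F0: 4-byte lead, need 3 cont bytes. acc=0x0
Byte[8]=9E: continuation. acc=(acc<<6)|0x1E=0x1E
Byte[9]=AE: continuation. acc=(acc<<6)|0x2E=0x7AE
Byte[10]=99: continuation. acc=(acc<<6)|0x19=0x1EB99
Completed: cp=U+1EB99 (starts at byte 7)
Byte[11]=E3: 3-byte lead, need 2 cont bytes. acc=0x3
Byte[12]=BC: continuation. acc=(acc<<6)|0x3C=0xFC
Byte[13]=A1: continuation. acc=(acc<<6)|0x21=0x3F21
Completed: cp=U+3F21 (starts at byte 11)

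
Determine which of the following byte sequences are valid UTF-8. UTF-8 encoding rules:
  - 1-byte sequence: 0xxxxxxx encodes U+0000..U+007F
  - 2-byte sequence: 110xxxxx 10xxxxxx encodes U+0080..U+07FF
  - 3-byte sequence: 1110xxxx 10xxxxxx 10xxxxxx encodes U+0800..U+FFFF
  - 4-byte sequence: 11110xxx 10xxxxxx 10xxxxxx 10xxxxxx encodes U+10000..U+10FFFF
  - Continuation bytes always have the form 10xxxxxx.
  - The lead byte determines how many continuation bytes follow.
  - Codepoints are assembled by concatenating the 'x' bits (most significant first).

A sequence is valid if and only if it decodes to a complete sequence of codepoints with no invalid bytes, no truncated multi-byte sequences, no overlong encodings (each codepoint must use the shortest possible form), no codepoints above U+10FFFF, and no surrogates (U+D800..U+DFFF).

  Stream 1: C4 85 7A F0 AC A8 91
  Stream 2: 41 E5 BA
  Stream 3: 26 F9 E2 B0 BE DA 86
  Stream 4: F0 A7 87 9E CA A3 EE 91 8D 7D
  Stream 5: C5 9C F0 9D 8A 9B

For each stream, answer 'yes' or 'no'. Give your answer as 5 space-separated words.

Answer: yes no no yes yes

Derivation:
Stream 1: decodes cleanly. VALID
Stream 2: error at byte offset 3. INVALID
Stream 3: error at byte offset 1. INVALID
Stream 4: decodes cleanly. VALID
Stream 5: decodes cleanly. VALID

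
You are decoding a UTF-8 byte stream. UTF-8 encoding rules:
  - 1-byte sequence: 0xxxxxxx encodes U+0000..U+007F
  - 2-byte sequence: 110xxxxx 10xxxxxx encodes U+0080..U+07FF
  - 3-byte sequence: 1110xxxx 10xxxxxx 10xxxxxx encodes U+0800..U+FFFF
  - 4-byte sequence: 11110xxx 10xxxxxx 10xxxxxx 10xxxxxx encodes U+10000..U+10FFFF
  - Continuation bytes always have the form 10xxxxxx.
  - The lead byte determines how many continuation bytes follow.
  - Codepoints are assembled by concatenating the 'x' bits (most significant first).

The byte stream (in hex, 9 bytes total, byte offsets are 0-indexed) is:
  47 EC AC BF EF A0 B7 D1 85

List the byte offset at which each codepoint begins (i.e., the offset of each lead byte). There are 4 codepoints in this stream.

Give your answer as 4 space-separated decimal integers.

Byte[0]=47: 1-byte ASCII. cp=U+0047
Byte[1]=EC: 3-byte lead, need 2 cont bytes. acc=0xC
Byte[2]=AC: continuation. acc=(acc<<6)|0x2C=0x32C
Byte[3]=BF: continuation. acc=(acc<<6)|0x3F=0xCB3F
Completed: cp=U+CB3F (starts at byte 1)
Byte[4]=EF: 3-byte lead, need 2 cont bytes. acc=0xF
Byte[5]=A0: continuation. acc=(acc<<6)|0x20=0x3E0
Byte[6]=B7: continuation. acc=(acc<<6)|0x37=0xF837
Completed: cp=U+F837 (starts at byte 4)
Byte[7]=D1: 2-byte lead, need 1 cont bytes. acc=0x11
Byte[8]=85: continuation. acc=(acc<<6)|0x05=0x445
Completed: cp=U+0445 (starts at byte 7)

Answer: 0 1 4 7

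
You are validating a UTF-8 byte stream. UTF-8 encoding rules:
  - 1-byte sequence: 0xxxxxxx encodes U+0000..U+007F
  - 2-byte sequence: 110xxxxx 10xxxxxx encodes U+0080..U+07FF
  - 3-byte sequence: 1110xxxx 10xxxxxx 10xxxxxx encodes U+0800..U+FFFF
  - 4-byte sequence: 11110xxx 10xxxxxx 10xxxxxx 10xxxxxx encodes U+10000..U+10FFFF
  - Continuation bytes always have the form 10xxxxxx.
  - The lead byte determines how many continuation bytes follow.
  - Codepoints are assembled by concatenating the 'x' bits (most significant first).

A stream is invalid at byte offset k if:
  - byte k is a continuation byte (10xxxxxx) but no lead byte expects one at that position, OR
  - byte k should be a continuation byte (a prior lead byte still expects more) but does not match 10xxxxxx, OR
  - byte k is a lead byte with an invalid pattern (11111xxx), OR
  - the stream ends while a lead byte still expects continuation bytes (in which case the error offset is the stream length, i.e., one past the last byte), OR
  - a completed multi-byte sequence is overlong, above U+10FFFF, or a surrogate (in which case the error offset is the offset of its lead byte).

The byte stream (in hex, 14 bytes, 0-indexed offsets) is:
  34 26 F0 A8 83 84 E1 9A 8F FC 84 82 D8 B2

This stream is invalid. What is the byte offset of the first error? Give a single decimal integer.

Answer: 9

Derivation:
Byte[0]=34: 1-byte ASCII. cp=U+0034
Byte[1]=26: 1-byte ASCII. cp=U+0026
Byte[2]=F0: 4-byte lead, need 3 cont bytes. acc=0x0
Byte[3]=A8: continuation. acc=(acc<<6)|0x28=0x28
Byte[4]=83: continuation. acc=(acc<<6)|0x03=0xA03
Byte[5]=84: continuation. acc=(acc<<6)|0x04=0x280C4
Completed: cp=U+280C4 (starts at byte 2)
Byte[6]=E1: 3-byte lead, need 2 cont bytes. acc=0x1
Byte[7]=9A: continuation. acc=(acc<<6)|0x1A=0x5A
Byte[8]=8F: continuation. acc=(acc<<6)|0x0F=0x168F
Completed: cp=U+168F (starts at byte 6)
Byte[9]=FC: INVALID lead byte (not 0xxx/110x/1110/11110)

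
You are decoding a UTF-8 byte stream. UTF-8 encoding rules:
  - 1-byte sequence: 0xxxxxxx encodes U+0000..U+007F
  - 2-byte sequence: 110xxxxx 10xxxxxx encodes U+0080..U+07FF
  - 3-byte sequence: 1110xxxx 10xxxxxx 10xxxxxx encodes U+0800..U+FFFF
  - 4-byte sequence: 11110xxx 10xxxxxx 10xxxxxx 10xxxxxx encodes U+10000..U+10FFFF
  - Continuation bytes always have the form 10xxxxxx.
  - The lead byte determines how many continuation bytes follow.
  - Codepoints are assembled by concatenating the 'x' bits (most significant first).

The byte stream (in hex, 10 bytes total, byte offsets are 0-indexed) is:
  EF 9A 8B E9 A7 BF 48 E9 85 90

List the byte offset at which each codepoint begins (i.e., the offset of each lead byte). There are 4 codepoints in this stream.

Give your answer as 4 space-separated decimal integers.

Byte[0]=EF: 3-byte lead, need 2 cont bytes. acc=0xF
Byte[1]=9A: continuation. acc=(acc<<6)|0x1A=0x3DA
Byte[2]=8B: continuation. acc=(acc<<6)|0x0B=0xF68B
Completed: cp=U+F68B (starts at byte 0)
Byte[3]=E9: 3-byte lead, need 2 cont bytes. acc=0x9
Byte[4]=A7: continuation. acc=(acc<<6)|0x27=0x267
Byte[5]=BF: continuation. acc=(acc<<6)|0x3F=0x99FF
Completed: cp=U+99FF (starts at byte 3)
Byte[6]=48: 1-byte ASCII. cp=U+0048
Byte[7]=E9: 3-byte lead, need 2 cont bytes. acc=0x9
Byte[8]=85: continuation. acc=(acc<<6)|0x05=0x245
Byte[9]=90: continuation. acc=(acc<<6)|0x10=0x9150
Completed: cp=U+9150 (starts at byte 7)

Answer: 0 3 6 7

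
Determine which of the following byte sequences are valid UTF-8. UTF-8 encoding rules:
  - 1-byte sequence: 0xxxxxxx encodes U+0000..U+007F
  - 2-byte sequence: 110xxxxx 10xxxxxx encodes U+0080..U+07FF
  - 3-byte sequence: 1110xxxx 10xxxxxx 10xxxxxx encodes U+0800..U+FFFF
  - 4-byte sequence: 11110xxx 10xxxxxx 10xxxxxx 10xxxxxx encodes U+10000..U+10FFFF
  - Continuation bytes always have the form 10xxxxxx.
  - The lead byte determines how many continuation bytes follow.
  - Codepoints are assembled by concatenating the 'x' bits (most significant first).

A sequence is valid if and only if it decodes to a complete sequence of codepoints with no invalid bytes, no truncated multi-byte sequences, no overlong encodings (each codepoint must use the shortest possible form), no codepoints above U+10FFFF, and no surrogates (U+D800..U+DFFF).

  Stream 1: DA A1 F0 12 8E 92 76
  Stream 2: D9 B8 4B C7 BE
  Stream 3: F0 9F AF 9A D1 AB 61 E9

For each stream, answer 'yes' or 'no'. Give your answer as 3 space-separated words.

Stream 1: error at byte offset 3. INVALID
Stream 2: decodes cleanly. VALID
Stream 3: error at byte offset 8. INVALID

Answer: no yes no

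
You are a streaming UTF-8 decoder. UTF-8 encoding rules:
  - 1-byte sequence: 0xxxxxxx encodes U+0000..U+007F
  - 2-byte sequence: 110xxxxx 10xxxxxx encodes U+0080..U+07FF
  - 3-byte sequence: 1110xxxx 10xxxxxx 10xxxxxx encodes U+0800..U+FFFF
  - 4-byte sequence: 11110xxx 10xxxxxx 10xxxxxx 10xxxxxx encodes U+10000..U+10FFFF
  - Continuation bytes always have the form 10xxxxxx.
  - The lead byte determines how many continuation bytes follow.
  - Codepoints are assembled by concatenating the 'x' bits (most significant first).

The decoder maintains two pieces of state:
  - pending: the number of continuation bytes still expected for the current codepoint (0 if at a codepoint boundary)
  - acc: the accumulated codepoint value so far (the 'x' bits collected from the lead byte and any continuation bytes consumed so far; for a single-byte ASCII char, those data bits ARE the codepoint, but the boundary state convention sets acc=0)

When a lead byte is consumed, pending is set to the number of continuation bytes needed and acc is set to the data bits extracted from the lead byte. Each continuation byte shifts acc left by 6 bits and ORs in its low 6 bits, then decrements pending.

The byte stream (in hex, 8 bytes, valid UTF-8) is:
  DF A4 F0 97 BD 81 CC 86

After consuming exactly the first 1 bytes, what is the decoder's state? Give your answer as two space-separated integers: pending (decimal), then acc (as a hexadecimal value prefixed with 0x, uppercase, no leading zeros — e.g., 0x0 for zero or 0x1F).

Byte[0]=DF: 2-byte lead. pending=1, acc=0x1F

Answer: 1 0x1F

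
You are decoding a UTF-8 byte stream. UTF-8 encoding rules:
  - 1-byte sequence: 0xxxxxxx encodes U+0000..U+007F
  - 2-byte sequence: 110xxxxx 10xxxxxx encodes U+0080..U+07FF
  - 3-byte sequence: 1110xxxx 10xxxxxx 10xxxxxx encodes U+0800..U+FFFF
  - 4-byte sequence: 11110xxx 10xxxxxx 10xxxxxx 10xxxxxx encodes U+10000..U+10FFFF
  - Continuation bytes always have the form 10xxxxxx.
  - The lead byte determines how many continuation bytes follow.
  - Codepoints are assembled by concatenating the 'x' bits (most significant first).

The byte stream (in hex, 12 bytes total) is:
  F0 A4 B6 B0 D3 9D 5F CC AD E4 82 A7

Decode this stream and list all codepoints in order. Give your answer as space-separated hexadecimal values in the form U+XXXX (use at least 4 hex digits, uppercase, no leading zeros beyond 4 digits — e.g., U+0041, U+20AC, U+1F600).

Byte[0]=F0: 4-byte lead, need 3 cont bytes. acc=0x0
Byte[1]=A4: continuation. acc=(acc<<6)|0x24=0x24
Byte[2]=B6: continuation. acc=(acc<<6)|0x36=0x936
Byte[3]=B0: continuation. acc=(acc<<6)|0x30=0x24DB0
Completed: cp=U+24DB0 (starts at byte 0)
Byte[4]=D3: 2-byte lead, need 1 cont bytes. acc=0x13
Byte[5]=9D: continuation. acc=(acc<<6)|0x1D=0x4DD
Completed: cp=U+04DD (starts at byte 4)
Byte[6]=5F: 1-byte ASCII. cp=U+005F
Byte[7]=CC: 2-byte lead, need 1 cont bytes. acc=0xC
Byte[8]=AD: continuation. acc=(acc<<6)|0x2D=0x32D
Completed: cp=U+032D (starts at byte 7)
Byte[9]=E4: 3-byte lead, need 2 cont bytes. acc=0x4
Byte[10]=82: continuation. acc=(acc<<6)|0x02=0x102
Byte[11]=A7: continuation. acc=(acc<<6)|0x27=0x40A7
Completed: cp=U+40A7 (starts at byte 9)

Answer: U+24DB0 U+04DD U+005F U+032D U+40A7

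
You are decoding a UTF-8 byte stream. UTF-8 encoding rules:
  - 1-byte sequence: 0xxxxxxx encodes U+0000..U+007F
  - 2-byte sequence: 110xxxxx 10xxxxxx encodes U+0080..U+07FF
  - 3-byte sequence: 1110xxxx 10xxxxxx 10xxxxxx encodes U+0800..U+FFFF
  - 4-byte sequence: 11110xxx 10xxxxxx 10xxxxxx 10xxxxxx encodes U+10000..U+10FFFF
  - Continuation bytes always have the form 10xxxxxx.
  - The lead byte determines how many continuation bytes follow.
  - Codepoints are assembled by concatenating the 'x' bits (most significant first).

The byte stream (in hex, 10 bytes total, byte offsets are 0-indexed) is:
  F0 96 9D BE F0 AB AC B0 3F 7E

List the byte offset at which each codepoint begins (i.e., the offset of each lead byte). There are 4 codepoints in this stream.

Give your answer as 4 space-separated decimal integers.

Answer: 0 4 8 9

Derivation:
Byte[0]=F0: 4-byte lead, need 3 cont bytes. acc=0x0
Byte[1]=96: continuation. acc=(acc<<6)|0x16=0x16
Byte[2]=9D: continuation. acc=(acc<<6)|0x1D=0x59D
Byte[3]=BE: continuation. acc=(acc<<6)|0x3E=0x1677E
Completed: cp=U+1677E (starts at byte 0)
Byte[4]=F0: 4-byte lead, need 3 cont bytes. acc=0x0
Byte[5]=AB: continuation. acc=(acc<<6)|0x2B=0x2B
Byte[6]=AC: continuation. acc=(acc<<6)|0x2C=0xAEC
Byte[7]=B0: continuation. acc=(acc<<6)|0x30=0x2BB30
Completed: cp=U+2BB30 (starts at byte 4)
Byte[8]=3F: 1-byte ASCII. cp=U+003F
Byte[9]=7E: 1-byte ASCII. cp=U+007E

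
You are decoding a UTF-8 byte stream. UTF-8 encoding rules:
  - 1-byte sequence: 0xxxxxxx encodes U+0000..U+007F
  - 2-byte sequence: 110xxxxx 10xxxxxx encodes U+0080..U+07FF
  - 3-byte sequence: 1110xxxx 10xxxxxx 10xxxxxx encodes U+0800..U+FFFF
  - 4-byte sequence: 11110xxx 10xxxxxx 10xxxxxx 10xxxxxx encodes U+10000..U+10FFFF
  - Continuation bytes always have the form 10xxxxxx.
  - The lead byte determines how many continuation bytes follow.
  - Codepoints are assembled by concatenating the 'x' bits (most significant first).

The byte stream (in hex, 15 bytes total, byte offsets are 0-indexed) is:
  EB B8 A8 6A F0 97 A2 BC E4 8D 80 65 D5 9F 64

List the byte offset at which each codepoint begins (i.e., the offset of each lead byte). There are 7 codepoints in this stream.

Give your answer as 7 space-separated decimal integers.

Answer: 0 3 4 8 11 12 14

Derivation:
Byte[0]=EB: 3-byte lead, need 2 cont bytes. acc=0xB
Byte[1]=B8: continuation. acc=(acc<<6)|0x38=0x2F8
Byte[2]=A8: continuation. acc=(acc<<6)|0x28=0xBE28
Completed: cp=U+BE28 (starts at byte 0)
Byte[3]=6A: 1-byte ASCII. cp=U+006A
Byte[4]=F0: 4-byte lead, need 3 cont bytes. acc=0x0
Byte[5]=97: continuation. acc=(acc<<6)|0x17=0x17
Byte[6]=A2: continuation. acc=(acc<<6)|0x22=0x5E2
Byte[7]=BC: continuation. acc=(acc<<6)|0x3C=0x178BC
Completed: cp=U+178BC (starts at byte 4)
Byte[8]=E4: 3-byte lead, need 2 cont bytes. acc=0x4
Byte[9]=8D: continuation. acc=(acc<<6)|0x0D=0x10D
Byte[10]=80: continuation. acc=(acc<<6)|0x00=0x4340
Completed: cp=U+4340 (starts at byte 8)
Byte[11]=65: 1-byte ASCII. cp=U+0065
Byte[12]=D5: 2-byte lead, need 1 cont bytes. acc=0x15
Byte[13]=9F: continuation. acc=(acc<<6)|0x1F=0x55F
Completed: cp=U+055F (starts at byte 12)
Byte[14]=64: 1-byte ASCII. cp=U+0064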